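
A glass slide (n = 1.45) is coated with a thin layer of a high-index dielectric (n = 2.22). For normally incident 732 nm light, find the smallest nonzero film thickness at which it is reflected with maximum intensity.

82.4 nm

Top surface (1.0 → 2.22): reflection off a higher-index medium gives a half-wave phase shift.
At the lower boundary (n = 2.22 to n = 1.45) the reflected ray undergoes no phase shift.
The two reflections differ by half a wavelength.
For maximum reflection here: 2 n t = (m + ½) λ.
Minimum at m = 0: t = λ / (4 n) = 732 / (4 × 2.22) = 82.4 nm.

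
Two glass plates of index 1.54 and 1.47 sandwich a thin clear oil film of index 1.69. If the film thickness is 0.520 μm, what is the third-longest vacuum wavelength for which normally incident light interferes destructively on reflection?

Top surface (1.54 → 1.69): reflection off a higher-index medium gives a half-wave phase shift.
Bottom surface (1.69 → 1.47): reflection off a lower-index medium gives no phase shift.
Net: one phase inversion between the two reflected rays.
For dark reflection here: 2 n t = m λ.
λ = 2 n t / m. The third-longest wavelength is m = 3: λ = 2 × 1.69 × 520 / 3.00 = 586 nm.

586 nm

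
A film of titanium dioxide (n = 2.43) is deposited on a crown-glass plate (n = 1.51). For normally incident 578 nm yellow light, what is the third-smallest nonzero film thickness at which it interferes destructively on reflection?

At the upper boundary (n = 1.0 to n = 2.43) the reflected ray undergoes a half-wave phase shift.
At the lower boundary (n = 2.43 to n = 1.51) the reflected ray undergoes no phase shift.
Exactly one π shift → a net half-wave offset.
For minimum reflection here: 2 n t = m λ.
The third-smallest nonzero thickness corresponds to m = 3: t = m λ / (2 n) = 3.00 × 578 / (2 × 2.43) = 357 nm.

357 nm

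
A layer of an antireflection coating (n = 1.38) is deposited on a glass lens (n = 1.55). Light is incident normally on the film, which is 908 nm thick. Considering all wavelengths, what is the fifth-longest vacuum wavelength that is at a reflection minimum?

At the upper boundary (n = 1.0 to n = 1.38) the reflected ray undergoes a half-wave phase shift.
Bottom surface (1.38 → 1.55): reflection off a higher-index medium gives a half-wave phase shift.
Zero or two π shifts → no net half-wave offset.
So the condition for destructive reflection is 2 n t = (m + ½) λ.
λ = 2 n t / (m + ½). The fifth-longest wavelength is m = 4: λ = 2 × 1.38 × 908 / 4.50 = 557 nm.

557 nm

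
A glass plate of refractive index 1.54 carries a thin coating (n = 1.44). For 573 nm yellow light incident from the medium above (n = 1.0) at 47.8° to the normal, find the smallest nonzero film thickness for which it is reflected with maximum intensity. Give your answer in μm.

At the upper boundary (n = 1.0 to n = 1.44) the reflected ray undergoes a half-wave phase shift.
Ray reflecting at the bottom interface goes from n = 1.44 toward n = 1.54: a half-wave phase shift.
Net: no relative phase inversion (both shifts match).
For bright reflection here: 2 n t cos θ_r = m λ.
Snell's law: 1.0 sin 47.8° = 1.44 sin θ_r → sin θ_r = 0.514, cos θ_r = 0.858.
Minimum nonzero at m = 1: t = λ / (2 n cos θ_r) = 573 / (2 × 1.44 × 0.858) = 232 nm.

0.232 μm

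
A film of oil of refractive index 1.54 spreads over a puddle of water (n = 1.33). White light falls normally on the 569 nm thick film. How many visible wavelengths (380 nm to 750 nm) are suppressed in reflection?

At the upper boundary (n = 1.0 to n = 1.54) the reflected ray undergoes a half-wave phase shift.
At the lower boundary (n = 1.54 to n = 1.33) the reflected ray undergoes no phase shift.
Exactly one π shift → a net half-wave offset.
So the condition for destructive reflection is 2 n t = m λ.
λ = 2 n t / m = 1753 / m nm.
m=2: 876 nm (IR); m=3: 584 nm (visible); m=4: 438 nm (visible); m=5: 351 nm (UV).

2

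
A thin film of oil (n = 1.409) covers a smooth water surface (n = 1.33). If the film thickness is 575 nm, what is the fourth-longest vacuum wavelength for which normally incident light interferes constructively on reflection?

463 nm

Ray reflecting at the top interface goes from n = 1.0 toward n = 1.409: a half-wave phase shift.
Ray reflecting at the bottom interface goes from n = 1.409 toward n = 1.33: no phase shift.
Exactly one π shift → a net half-wave offset.
So the condition for constructive reflection is 2 n t = (m + ½) λ.
λ = 2 n t / (m + ½). The fourth-longest wavelength is m = 3: λ = 2 × 1.409 × 575 / 3.50 = 463 nm.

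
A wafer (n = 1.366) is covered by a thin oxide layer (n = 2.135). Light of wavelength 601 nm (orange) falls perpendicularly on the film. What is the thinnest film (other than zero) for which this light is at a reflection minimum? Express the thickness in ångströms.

1407 Å

Top surface (1.0 → 2.135): reflection off a higher-index medium gives a half-wave phase shift.
Ray reflecting at the bottom interface goes from n = 2.135 toward n = 1.366: no phase shift.
Exactly one π shift → a net half-wave offset.
With one net inversion, destructive interference in reflection requires 2 n t = m λ.
Minimum nonzero at m = 1: t = λ / (2 n) = 601 / (2 × 2.135) = 141 nm.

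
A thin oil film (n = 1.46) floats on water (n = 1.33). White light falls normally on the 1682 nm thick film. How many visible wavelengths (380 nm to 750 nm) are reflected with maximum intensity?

6

At the upper boundary (n = 1.0 to n = 1.46) the reflected ray undergoes a half-wave phase shift.
At the lower boundary (n = 1.46 to n = 1.33) the reflected ray undergoes no phase shift.
Exactly one π shift → a net half-wave offset.
With one net inversion, constructive interference in reflection requires 2 n t = (m + ½) λ.
λ = 2 n t / (m + ½) = 4911 / (m + ½) nm.
m=6: 756 nm (IR); m=7: 655 nm (visible); m=8: 578 nm (visible); m=9: 517 nm (visible); m=10: 468 nm (visible); m=11: 427 nm (visible); m=12: 393 nm (visible); m=13: 364 nm (UV).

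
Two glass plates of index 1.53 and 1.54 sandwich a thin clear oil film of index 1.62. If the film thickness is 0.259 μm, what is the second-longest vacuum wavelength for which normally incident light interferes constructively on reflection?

559 nm

At the upper boundary (n = 1.53 to n = 1.62) the reflected ray undergoes a half-wave phase shift.
Ray reflecting at the bottom interface goes from n = 1.62 toward n = 1.54: no phase shift.
Exactly one π shift → a net half-wave offset.
With one net inversion, constructive interference in reflection requires 2 n t = (m + ½) λ.
λ = 2 n t / (m + ½). The second-longest wavelength is m = 1: λ = 2 × 1.62 × 259 / 1.50 = 559 nm.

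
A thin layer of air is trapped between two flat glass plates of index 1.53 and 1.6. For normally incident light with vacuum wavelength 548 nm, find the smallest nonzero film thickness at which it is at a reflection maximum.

Top surface (1.53 → 1.0): reflection off a lower-index medium gives no phase shift.
Ray reflecting at the bottom interface goes from n = 1.0 toward n = 1.6: a half-wave phase shift.
Exactly one π shift → a net half-wave offset.
With one net inversion, constructive interference in reflection requires 2 n t = (m + ½) λ.
Minimum at m = 0: t = λ / (4 n) = 548 / (4 × 1.0) = 137 nm.

137 nm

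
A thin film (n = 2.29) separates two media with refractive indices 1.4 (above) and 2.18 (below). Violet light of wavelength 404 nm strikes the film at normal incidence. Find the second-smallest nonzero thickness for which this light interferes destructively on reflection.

176 nm

Ray reflecting at the top interface goes from n = 1.4 toward n = 2.29: a half-wave phase shift.
Ray reflecting at the bottom interface goes from n = 2.29 toward n = 2.18: no phase shift.
Net: one phase inversion between the two reflected rays.
So the condition for destructive reflection is 2 n t = m λ.
The second-smallest nonzero thickness corresponds to m = 2: t = m λ / (2 n) = 2.00 × 404 / (2 × 2.29) = 176 nm.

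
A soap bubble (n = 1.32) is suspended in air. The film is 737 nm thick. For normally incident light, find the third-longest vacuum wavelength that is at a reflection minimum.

649 nm

Ray reflecting at the top interface goes from n = 1.0 toward n = 1.32: a half-wave phase shift.
At the lower boundary (n = 1.32 to n = 1.0) the reflected ray undergoes no phase shift.
Net: one phase inversion between the two reflected rays.
So the condition for destructive reflection is 2 n t = m λ.
λ = 2 n t / m. The third-longest wavelength is m = 3: λ = 2 × 1.32 × 737 / 3.00 = 649 nm.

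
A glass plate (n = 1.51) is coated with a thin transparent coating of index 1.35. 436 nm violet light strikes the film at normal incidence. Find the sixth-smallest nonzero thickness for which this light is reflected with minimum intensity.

At the upper boundary (n = 1.0 to n = 1.35) the reflected ray undergoes a half-wave phase shift.
Ray reflecting at the bottom interface goes from n = 1.35 toward n = 1.51: a half-wave phase shift.
Zero or two π shifts → no net half-wave offset.
With no net inversion, destructive interference in reflection requires 2 n t = (m + ½) λ.
The sixth-smallest nonzero thickness corresponds to m = 5: t = (m + ½) λ / (2 n) = 5.50 × 436 / (2 × 1.35) = 888 nm.

888 nm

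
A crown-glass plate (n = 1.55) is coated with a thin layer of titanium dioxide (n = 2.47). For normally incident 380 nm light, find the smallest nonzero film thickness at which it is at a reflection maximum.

38.5 nm

At the upper boundary (n = 1.0 to n = 2.47) the reflected ray undergoes a half-wave phase shift.
Ray reflecting at the bottom interface goes from n = 2.47 toward n = 1.55: no phase shift.
Net: one phase inversion between the two reflected rays.
For strong reflection here: 2 n t = (m + ½) λ.
Minimum at m = 0: t = λ / (4 n) = 380 / (4 × 2.47) = 38.5 nm.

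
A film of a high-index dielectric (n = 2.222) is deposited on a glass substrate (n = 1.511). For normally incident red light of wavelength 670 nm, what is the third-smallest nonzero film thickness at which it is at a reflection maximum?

Ray reflecting at the top interface goes from n = 1.0 toward n = 2.222: a half-wave phase shift.
Bottom surface (2.222 → 1.511): reflection off a lower-index medium gives no phase shift.
The two reflections differ by half a wavelength.
With one net inversion, constructive interference in reflection requires 2 n t = (m + ½) λ.
The third-smallest nonzero thickness corresponds to m = 2: t = (m + ½) λ / (2 n) = 2.50 × 670 / (2 × 2.222) = 377 nm.

377 nm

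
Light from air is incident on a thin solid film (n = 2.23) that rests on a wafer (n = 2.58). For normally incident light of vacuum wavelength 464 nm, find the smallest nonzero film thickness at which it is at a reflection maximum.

At the upper boundary (n = 1.0 to n = 2.23) the reflected ray undergoes a half-wave phase shift.
At the lower boundary (n = 2.23 to n = 2.58) the reflected ray undergoes a half-wave phase shift.
The two reflections carry the same phase change, so no net offset.
With no net inversion, constructive interference in reflection requires 2 n t = m λ.
Minimum nonzero at m = 1: t = λ / (2 n) = 464 / (2 × 2.23) = 104 nm.

104 nm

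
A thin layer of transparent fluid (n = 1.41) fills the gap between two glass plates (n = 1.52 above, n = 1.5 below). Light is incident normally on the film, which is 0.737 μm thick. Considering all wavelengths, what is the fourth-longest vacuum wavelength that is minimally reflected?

Ray reflecting at the top interface goes from n = 1.52 toward n = 1.41: no phase shift.
Bottom surface (1.41 → 1.5): reflection off a higher-index medium gives a half-wave phase shift.
Exactly one π shift → a net half-wave offset.
So the condition for destructive reflection is 2 n t = m λ.
λ = 2 n t / m. The fourth-longest wavelength is m = 4: λ = 2 × 1.41 × 737 / 4.00 = 520 nm.

520 nm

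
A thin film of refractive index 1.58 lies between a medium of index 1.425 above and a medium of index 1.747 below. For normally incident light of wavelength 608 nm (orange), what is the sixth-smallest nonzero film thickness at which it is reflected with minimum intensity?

Ray reflecting at the top interface goes from n = 1.425 toward n = 1.58: a half-wave phase shift.
Ray reflecting at the bottom interface goes from n = 1.58 toward n = 1.747: a half-wave phase shift.
Zero or two π shifts → no net half-wave offset.
For dark reflection here: 2 n t = (m + ½) λ.
The sixth-smallest nonzero thickness corresponds to m = 5: t = (m + ½) λ / (2 n) = 5.50 × 608 / (2 × 1.58) = 1058 nm.

1058 nm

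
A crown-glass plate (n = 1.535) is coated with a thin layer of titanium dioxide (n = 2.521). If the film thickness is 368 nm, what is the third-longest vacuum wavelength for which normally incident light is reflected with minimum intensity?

At the upper boundary (n = 1.0 to n = 2.521) the reflected ray undergoes a half-wave phase shift.
Bottom surface (2.521 → 1.535): reflection off a lower-index medium gives no phase shift.
Net: one phase inversion between the two reflected rays.
So the condition for destructive reflection is 2 n t = m λ.
λ = 2 n t / m. The third-longest wavelength is m = 3: λ = 2 × 2.521 × 368 / 3.00 = 618 nm.

618 nm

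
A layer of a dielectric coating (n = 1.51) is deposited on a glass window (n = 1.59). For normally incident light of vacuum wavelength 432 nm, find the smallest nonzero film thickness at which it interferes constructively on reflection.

143 nm

Top surface (1.0 → 1.51): reflection off a higher-index medium gives a half-wave phase shift.
Ray reflecting at the bottom interface goes from n = 1.51 toward n = 1.59: a half-wave phase shift.
The two reflections carry the same phase change, so no net offset.
For maximum reflection here: 2 n t = m λ.
Minimum nonzero at m = 1: t = λ / (2 n) = 432 / (2 × 1.51) = 143 nm.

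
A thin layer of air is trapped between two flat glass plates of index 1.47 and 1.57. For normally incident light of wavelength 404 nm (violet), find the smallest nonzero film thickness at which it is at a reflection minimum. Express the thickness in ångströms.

2020 Å

At the upper boundary (n = 1.47 to n = 1.0) the reflected ray undergoes no phase shift.
Bottom surface (1.0 → 1.57): reflection off a higher-index medium gives a half-wave phase shift.
Exactly one π shift → a net half-wave offset.
For weak reflection here: 2 n t = m λ.
Minimum nonzero at m = 1: t = λ / (2 n) = 404 / (2 × 1.0) = 202 nm.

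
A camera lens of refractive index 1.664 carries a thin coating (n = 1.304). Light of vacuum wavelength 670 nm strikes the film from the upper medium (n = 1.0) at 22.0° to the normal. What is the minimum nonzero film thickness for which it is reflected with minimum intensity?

Top surface (1.0 → 1.304): reflection off a higher-index medium gives a half-wave phase shift.
Bottom surface (1.304 → 1.664): reflection off a higher-index medium gives a half-wave phase shift.
Net: no relative phase inversion (both shifts match).
For weak reflection here: 2 n t cos θ_r = (m + ½) λ.
Snell's law: 1.0 sin 22.0° = 1.304 sin θ_r → sin θ_r = 0.287, cos θ_r = 0.958.
Minimum at m = 0: t = λ / (4 n cos θ_r) = 670 / (4 × 1.304 × 0.958) = 134 nm.

134 nm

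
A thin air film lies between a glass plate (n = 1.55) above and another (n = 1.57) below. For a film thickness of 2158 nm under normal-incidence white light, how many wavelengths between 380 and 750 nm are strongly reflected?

5

Top surface (1.55 → 1.0): reflection off a lower-index medium gives no phase shift.
Ray reflecting at the bottom interface goes from n = 1.0 toward n = 1.57: a half-wave phase shift.
Exactly one π shift → a net half-wave offset.
With one net inversion, constructive interference in reflection requires 2 n t = (m + ½) λ.
λ = 2 n t / (m + ½) = 4316 / (m + ½) nm.
m=5: 785 nm (IR); m=6: 664 nm (visible); m=7: 575 nm (visible); m=8: 508 nm (visible); m=9: 454 nm (visible); m=10: 411 nm (visible); m=11: 375 nm (UV).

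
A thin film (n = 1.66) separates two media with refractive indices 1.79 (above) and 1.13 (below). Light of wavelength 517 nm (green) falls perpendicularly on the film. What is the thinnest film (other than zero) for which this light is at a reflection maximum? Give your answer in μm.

Ray reflecting at the top interface goes from n = 1.79 toward n = 1.66: no phase shift.
Ray reflecting at the bottom interface goes from n = 1.66 toward n = 1.13: no phase shift.
Zero or two π shifts → no net half-wave offset.
For maximum reflection here: 2 n t = m λ.
Minimum nonzero at m = 1: t = λ / (2 n) = 517 / (2 × 1.66) = 156 nm.

0.156 μm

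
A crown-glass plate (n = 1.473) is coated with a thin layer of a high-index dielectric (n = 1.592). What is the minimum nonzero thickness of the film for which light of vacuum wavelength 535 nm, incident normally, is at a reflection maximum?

84.0 nm

At the upper boundary (n = 1.0 to n = 1.592) the reflected ray undergoes a half-wave phase shift.
At the lower boundary (n = 1.592 to n = 1.473) the reflected ray undergoes no phase shift.
The two reflections differ by half a wavelength.
With one net inversion, constructive interference in reflection requires 2 n t = (m + ½) λ.
Minimum at m = 0: t = λ / (4 n) = 535 / (4 × 1.592) = 84.0 nm.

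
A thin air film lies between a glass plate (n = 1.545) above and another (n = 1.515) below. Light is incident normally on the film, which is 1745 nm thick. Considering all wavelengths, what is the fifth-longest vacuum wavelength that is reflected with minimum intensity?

Ray reflecting at the top interface goes from n = 1.545 toward n = 1.0: no phase shift.
Ray reflecting at the bottom interface goes from n = 1.0 toward n = 1.515: a half-wave phase shift.
Net: one phase inversion between the two reflected rays.
With one net inversion, destructive interference in reflection requires 2 n t = m λ.
λ = 2 n t / m. The fifth-longest wavelength is m = 5: λ = 2 × 1.0 × 1745 / 5.00 = 698 nm.

698 nm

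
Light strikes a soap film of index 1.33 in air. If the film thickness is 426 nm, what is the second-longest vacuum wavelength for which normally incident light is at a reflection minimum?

567 nm

At the upper boundary (n = 1.0 to n = 1.33) the reflected ray undergoes a half-wave phase shift.
Bottom surface (1.33 → 1.0): reflection off a lower-index medium gives no phase shift.
Net: one phase inversion between the two reflected rays.
For dark reflection here: 2 n t = m λ.
λ = 2 n t / m. The second-longest wavelength is m = 2: λ = 2 × 1.33 × 426 / 2.00 = 567 nm.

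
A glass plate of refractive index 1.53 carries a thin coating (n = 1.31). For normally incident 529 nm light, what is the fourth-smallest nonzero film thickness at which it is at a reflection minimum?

707 nm

Ray reflecting at the top interface goes from n = 1.0 toward n = 1.31: a half-wave phase shift.
Bottom surface (1.31 → 1.53): reflection off a higher-index medium gives a half-wave phase shift.
Net: no relative phase inversion (both shifts match).
With no net inversion, destructive interference in reflection requires 2 n t = (m + ½) λ.
The fourth-smallest nonzero thickness corresponds to m = 3: t = (m + ½) λ / (2 n) = 3.50 × 529 / (2 × 1.31) = 707 nm.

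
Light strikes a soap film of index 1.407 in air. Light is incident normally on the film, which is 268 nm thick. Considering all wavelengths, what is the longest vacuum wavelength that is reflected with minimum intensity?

Top surface (1.0 → 1.407): reflection off a higher-index medium gives a half-wave phase shift.
Bottom surface (1.407 → 1.0): reflection off a lower-index medium gives no phase shift.
Net: one phase inversion between the two reflected rays.
So the condition for destructive reflection is 2 n t = m λ.
λ = 2 n t / m. The longest wavelength is m = 1: λ = 2 × 1.407 × 268 / 1.00 = 754 nm.

754 nm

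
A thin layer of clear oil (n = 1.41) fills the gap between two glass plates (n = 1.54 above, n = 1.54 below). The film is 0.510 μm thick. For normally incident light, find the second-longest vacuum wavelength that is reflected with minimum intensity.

At the upper boundary (n = 1.54 to n = 1.41) the reflected ray undergoes no phase shift.
Bottom surface (1.41 → 1.54): reflection off a higher-index medium gives a half-wave phase shift.
Net: one phase inversion between the two reflected rays.
With one net inversion, destructive interference in reflection requires 2 n t = m λ.
λ = 2 n t / m. The second-longest wavelength is m = 2: λ = 2 × 1.41 × 510 / 2.00 = 719 nm.

719 nm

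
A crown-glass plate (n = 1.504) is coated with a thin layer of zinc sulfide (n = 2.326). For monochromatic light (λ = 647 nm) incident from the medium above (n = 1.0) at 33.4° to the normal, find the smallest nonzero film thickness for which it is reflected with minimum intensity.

Top surface (1.0 → 2.326): reflection off a higher-index medium gives a half-wave phase shift.
Bottom surface (2.326 → 1.504): reflection off a lower-index medium gives no phase shift.
The two reflections differ by half a wavelength.
So the condition for destructive reflection is 2 n t cos θ_r = m λ.
Snell's law: 1.0 sin 33.4° = 2.326 sin θ_r → sin θ_r = 0.237, cos θ_r = 0.972.
Minimum nonzero at m = 1: t = λ / (2 n cos θ_r) = 647 / (2 × 2.326 × 0.972) = 143 nm.

143 nm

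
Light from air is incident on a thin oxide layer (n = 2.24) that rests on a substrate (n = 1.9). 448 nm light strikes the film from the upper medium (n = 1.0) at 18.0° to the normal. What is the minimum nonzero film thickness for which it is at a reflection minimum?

101 nm

Ray reflecting at the top interface goes from n = 1.0 toward n = 2.24: a half-wave phase shift.
Bottom surface (2.24 → 1.9): reflection off a lower-index medium gives no phase shift.
The two reflections differ by half a wavelength.
For weak reflection here: 2 n t cos θ_r = m λ.
Snell's law: 1.0 sin 18.0° = 2.24 sin θ_r → sin θ_r = 0.138, cos θ_r = 0.990.
Minimum nonzero at m = 1: t = λ / (2 n cos θ_r) = 448 / (2 × 2.24 × 0.990) = 101 nm.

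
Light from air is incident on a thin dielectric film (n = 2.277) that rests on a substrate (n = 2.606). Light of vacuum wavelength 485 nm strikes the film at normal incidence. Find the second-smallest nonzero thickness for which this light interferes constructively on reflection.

213 nm

Ray reflecting at the top interface goes from n = 1.0 toward n = 2.277: a half-wave phase shift.
At the lower boundary (n = 2.277 to n = 2.606) the reflected ray undergoes a half-wave phase shift.
The two reflections carry the same phase change, so no net offset.
So the condition for constructive reflection is 2 n t = m λ.
The second-smallest nonzero thickness corresponds to m = 2: t = m λ / (2 n) = 2.00 × 485 / (2 × 2.277) = 213 nm.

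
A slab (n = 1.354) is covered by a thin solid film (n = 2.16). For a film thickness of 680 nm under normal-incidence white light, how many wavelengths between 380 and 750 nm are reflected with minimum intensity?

4

Ray reflecting at the top interface goes from n = 1.0 toward n = 2.16: a half-wave phase shift.
Bottom surface (2.16 → 1.354): reflection off a lower-index medium gives no phase shift.
Net: one phase inversion between the two reflected rays.
For minimum reflection here: 2 n t = m λ.
λ = 2 n t / m = 2938 / m nm.
m=3: 979 nm (IR); m=4: 734 nm (visible); m=5: 588 nm (visible); m=6: 490 nm (visible); m=7: 420 nm (visible); m=8: 367 nm (UV).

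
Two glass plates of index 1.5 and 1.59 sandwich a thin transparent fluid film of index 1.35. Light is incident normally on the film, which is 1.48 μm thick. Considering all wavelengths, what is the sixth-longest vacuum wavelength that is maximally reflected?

727 nm

At the upper boundary (n = 1.5 to n = 1.35) the reflected ray undergoes no phase shift.
At the lower boundary (n = 1.35 to n = 1.59) the reflected ray undergoes a half-wave phase shift.
The two reflections differ by half a wavelength.
For strong reflection here: 2 n t = (m + ½) λ.
λ = 2 n t / (m + ½). The sixth-longest wavelength is m = 5: λ = 2 × 1.35 × 1480 / 5.50 = 727 nm.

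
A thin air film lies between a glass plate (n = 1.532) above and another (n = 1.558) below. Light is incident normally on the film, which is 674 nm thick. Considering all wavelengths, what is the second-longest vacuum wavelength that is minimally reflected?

674 nm

Ray reflecting at the top interface goes from n = 1.532 toward n = 1.0: no phase shift.
Bottom surface (1.0 → 1.558): reflection off a higher-index medium gives a half-wave phase shift.
Exactly one π shift → a net half-wave offset.
For weak reflection here: 2 n t = m λ.
λ = 2 n t / m. The second-longest wavelength is m = 2: λ = 2 × 1.0 × 674 / 2.00 = 674 nm.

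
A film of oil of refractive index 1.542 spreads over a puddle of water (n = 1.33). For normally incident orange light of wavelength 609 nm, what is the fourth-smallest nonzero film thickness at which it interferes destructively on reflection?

790 nm

Top surface (1.0 → 1.542): reflection off a higher-index medium gives a half-wave phase shift.
Ray reflecting at the bottom interface goes from n = 1.542 toward n = 1.33: no phase shift.
The two reflections differ by half a wavelength.
So the condition for destructive reflection is 2 n t = m λ.
The fourth-smallest nonzero thickness corresponds to m = 4: t = m λ / (2 n) = 4.00 × 609 / (2 × 1.542) = 790 nm.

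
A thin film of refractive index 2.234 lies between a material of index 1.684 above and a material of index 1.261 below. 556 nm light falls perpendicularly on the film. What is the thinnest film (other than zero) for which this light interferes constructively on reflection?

At the upper boundary (n = 1.684 to n = 2.234) the reflected ray undergoes a half-wave phase shift.
Ray reflecting at the bottom interface goes from n = 2.234 toward n = 1.261: no phase shift.
Exactly one π shift → a net half-wave offset.
For strong reflection here: 2 n t = (m + ½) λ.
Minimum at m = 0: t = λ / (4 n) = 556 / (4 × 2.234) = 62.2 nm.

62.2 nm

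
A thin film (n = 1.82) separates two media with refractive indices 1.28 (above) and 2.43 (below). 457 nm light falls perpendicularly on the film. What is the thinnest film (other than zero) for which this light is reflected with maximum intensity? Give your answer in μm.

At the upper boundary (n = 1.28 to n = 1.82) the reflected ray undergoes a half-wave phase shift.
At the lower boundary (n = 1.82 to n = 2.43) the reflected ray undergoes a half-wave phase shift.
Zero or two π shifts → no net half-wave offset.
So the condition for constructive reflection is 2 n t = m λ.
Minimum nonzero at m = 1: t = λ / (2 n) = 457 / (2 × 1.82) = 126 nm.

0.126 μm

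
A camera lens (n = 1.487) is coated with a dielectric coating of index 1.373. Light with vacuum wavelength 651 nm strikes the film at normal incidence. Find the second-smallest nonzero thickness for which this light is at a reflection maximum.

At the upper boundary (n = 1.0 to n = 1.373) the reflected ray undergoes a half-wave phase shift.
Bottom surface (1.373 → 1.487): reflection off a higher-index medium gives a half-wave phase shift.
Net: no relative phase inversion (both shifts match).
So the condition for constructive reflection is 2 n t = m λ.
The second-smallest nonzero thickness corresponds to m = 2: t = m λ / (2 n) = 2.00 × 651 / (2 × 1.373) = 474 nm.

474 nm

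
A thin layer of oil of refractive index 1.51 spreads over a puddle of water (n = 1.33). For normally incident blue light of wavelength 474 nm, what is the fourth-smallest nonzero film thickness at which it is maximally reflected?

549 nm

Ray reflecting at the top interface goes from n = 1.0 toward n = 1.51: a half-wave phase shift.
At the lower boundary (n = 1.51 to n = 1.33) the reflected ray undergoes no phase shift.
Net: one phase inversion between the two reflected rays.
With one net inversion, constructive interference in reflection requires 2 n t = (m + ½) λ.
The fourth-smallest nonzero thickness corresponds to m = 3: t = (m + ½) λ / (2 n) = 3.50 × 474 / (2 × 1.51) = 549 nm.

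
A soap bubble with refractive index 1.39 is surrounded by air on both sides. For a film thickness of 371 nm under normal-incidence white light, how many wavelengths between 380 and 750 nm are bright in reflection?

At the upper boundary (n = 1.0 to n = 1.39) the reflected ray undergoes a half-wave phase shift.
Ray reflecting at the bottom interface goes from n = 1.39 toward n = 1.0: no phase shift.
The two reflections differ by half a wavelength.
With one net inversion, constructive interference in reflection requires 2 n t = (m + ½) λ.
λ = 2 n t / (m + ½) = 1031 / (m + ½) nm.
m=0: 2063 nm (IR); m=1: 688 nm (visible); m=2: 413 nm (visible); m=3: 295 nm (UV).

2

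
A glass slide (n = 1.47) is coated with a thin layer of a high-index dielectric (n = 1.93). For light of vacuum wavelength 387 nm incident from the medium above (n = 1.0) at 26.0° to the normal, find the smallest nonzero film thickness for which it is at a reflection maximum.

51.5 nm

Top surface (1.0 → 1.93): reflection off a higher-index medium gives a half-wave phase shift.
Bottom surface (1.93 → 1.47): reflection off a lower-index medium gives no phase shift.
Exactly one π shift → a net half-wave offset.
So the condition for constructive reflection is 2 n t cos θ_r = (m + ½) λ.
Snell's law: 1.0 sin 26.0° = 1.93 sin θ_r → sin θ_r = 0.227, cos θ_r = 0.974.
Minimum at m = 0: t = λ / (4 n cos θ_r) = 387 / (4 × 1.93 × 0.974) = 51.5 nm.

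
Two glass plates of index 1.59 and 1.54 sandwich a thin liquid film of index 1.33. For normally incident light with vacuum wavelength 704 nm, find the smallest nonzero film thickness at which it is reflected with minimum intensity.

265 nm

At the upper boundary (n = 1.59 to n = 1.33) the reflected ray undergoes no phase shift.
Bottom surface (1.33 → 1.54): reflection off a higher-index medium gives a half-wave phase shift.
Exactly one π shift → a net half-wave offset.
So the condition for destructive reflection is 2 n t = m λ.
Minimum nonzero at m = 1: t = λ / (2 n) = 704 / (2 × 1.33) = 265 nm.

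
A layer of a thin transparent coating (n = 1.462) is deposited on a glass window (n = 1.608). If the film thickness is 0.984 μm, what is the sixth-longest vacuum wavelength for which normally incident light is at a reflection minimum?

523 nm

Ray reflecting at the top interface goes from n = 1.0 toward n = 1.462: a half-wave phase shift.
Ray reflecting at the bottom interface goes from n = 1.462 toward n = 1.608: a half-wave phase shift.
Net: no relative phase inversion (both shifts match).
With no net inversion, destructive interference in reflection requires 2 n t = (m + ½) λ.
λ = 2 n t / (m + ½). The sixth-longest wavelength is m = 5: λ = 2 × 1.462 × 984 / 5.50 = 523 nm.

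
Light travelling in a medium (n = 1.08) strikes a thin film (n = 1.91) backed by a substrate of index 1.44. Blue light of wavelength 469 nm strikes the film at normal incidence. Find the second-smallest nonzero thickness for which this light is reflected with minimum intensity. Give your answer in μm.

0.246 μm

Ray reflecting at the top interface goes from n = 1.08 toward n = 1.91: a half-wave phase shift.
At the lower boundary (n = 1.91 to n = 1.44) the reflected ray undergoes no phase shift.
The two reflections differ by half a wavelength.
With one net inversion, destructive interference in reflection requires 2 n t = m λ.
The second-smallest nonzero thickness corresponds to m = 2: t = m λ / (2 n) = 2.00 × 469 / (2 × 1.91) = 246 nm.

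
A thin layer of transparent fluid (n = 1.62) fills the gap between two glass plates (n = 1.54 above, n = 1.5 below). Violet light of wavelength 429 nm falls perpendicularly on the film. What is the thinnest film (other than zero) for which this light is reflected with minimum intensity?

132 nm

At the upper boundary (n = 1.54 to n = 1.62) the reflected ray undergoes a half-wave phase shift.
Ray reflecting at the bottom interface goes from n = 1.62 toward n = 1.5: no phase shift.
The two reflections differ by half a wavelength.
So the condition for destructive reflection is 2 n t = m λ.
Minimum nonzero at m = 1: t = λ / (2 n) = 429 / (2 × 1.62) = 132 nm.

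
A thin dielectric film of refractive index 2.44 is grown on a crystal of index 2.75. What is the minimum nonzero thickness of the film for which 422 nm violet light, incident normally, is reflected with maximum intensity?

Ray reflecting at the top interface goes from n = 1.0 toward n = 2.44: a half-wave phase shift.
Ray reflecting at the bottom interface goes from n = 2.44 toward n = 2.75: a half-wave phase shift.
The two reflections carry the same phase change, so no net offset.
For bright reflection here: 2 n t = m λ.
Minimum nonzero at m = 1: t = λ / (2 n) = 422 / (2 × 2.44) = 86.5 nm.

86.5 nm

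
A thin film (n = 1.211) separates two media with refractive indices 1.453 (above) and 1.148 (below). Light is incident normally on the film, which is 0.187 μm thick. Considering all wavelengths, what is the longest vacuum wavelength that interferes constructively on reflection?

453 nm

Ray reflecting at the top interface goes from n = 1.453 toward n = 1.211: no phase shift.
Bottom surface (1.211 → 1.148): reflection off a lower-index medium gives no phase shift.
Net: no relative phase inversion (both shifts match).
So the condition for constructive reflection is 2 n t = m λ.
λ = 2 n t / m. The longest wavelength is m = 1: λ = 2 × 1.211 × 187 / 1.00 = 453 nm.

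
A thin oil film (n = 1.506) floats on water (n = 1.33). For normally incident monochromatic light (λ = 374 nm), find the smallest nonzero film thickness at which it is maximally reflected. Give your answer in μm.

Ray reflecting at the top interface goes from n = 1.0 toward n = 1.506: a half-wave phase shift.
Bottom surface (1.506 → 1.33): reflection off a lower-index medium gives no phase shift.
Net: one phase inversion between the two reflected rays.
So the condition for constructive reflection is 2 n t = (m + ½) λ.
Minimum at m = 0: t = λ / (4 n) = 374 / (4 × 1.506) = 62.1 nm.

0.0621 μm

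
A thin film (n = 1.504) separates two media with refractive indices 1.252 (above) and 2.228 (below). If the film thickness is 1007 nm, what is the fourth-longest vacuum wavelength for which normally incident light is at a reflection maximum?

757 nm

Ray reflecting at the top interface goes from n = 1.252 toward n = 1.504: a half-wave phase shift.
Bottom surface (1.504 → 2.228): reflection off a higher-index medium gives a half-wave phase shift.
Net: no relative phase inversion (both shifts match).
With no net inversion, constructive interference in reflection requires 2 n t = m λ.
λ = 2 n t / m. The fourth-longest wavelength is m = 4: λ = 2 × 1.504 × 1007 / 4.00 = 757 nm.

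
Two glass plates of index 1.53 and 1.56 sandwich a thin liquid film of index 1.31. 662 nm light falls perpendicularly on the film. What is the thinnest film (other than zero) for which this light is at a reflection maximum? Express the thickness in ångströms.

At the upper boundary (n = 1.53 to n = 1.31) the reflected ray undergoes no phase shift.
Ray reflecting at the bottom interface goes from n = 1.31 toward n = 1.56: a half-wave phase shift.
The two reflections differ by half a wavelength.
With one net inversion, constructive interference in reflection requires 2 n t = (m + ½) λ.
Minimum at m = 0: t = λ / (4 n) = 662 / (4 × 1.31) = 126 nm.

1263 Å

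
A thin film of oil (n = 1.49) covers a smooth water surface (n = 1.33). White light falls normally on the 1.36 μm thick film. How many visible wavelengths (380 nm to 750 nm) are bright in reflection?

6

Ray reflecting at the top interface goes from n = 1.0 toward n = 1.49: a half-wave phase shift.
At the lower boundary (n = 1.49 to n = 1.33) the reflected ray undergoes no phase shift.
Net: one phase inversion between the two reflected rays.
For strong reflection here: 2 n t = (m + ½) λ.
λ = 2 n t / (m + ½) = 4053 / (m + ½) nm.
m=4: 901 nm (IR); m=5: 737 nm (visible); m=6: 624 nm (visible); m=7: 540 nm (visible); m=8: 477 nm (visible); m=9: 427 nm (visible); m=10: 386 nm (visible); m=11: 352 nm (UV).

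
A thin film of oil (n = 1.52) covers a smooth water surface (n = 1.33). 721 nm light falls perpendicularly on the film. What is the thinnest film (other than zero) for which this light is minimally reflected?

237 nm

Top surface (1.0 → 1.52): reflection off a higher-index medium gives a half-wave phase shift.
At the lower boundary (n = 1.52 to n = 1.33) the reflected ray undergoes no phase shift.
The two reflections differ by half a wavelength.
With one net inversion, destructive interference in reflection requires 2 n t = m λ.
Minimum nonzero at m = 1: t = λ / (2 n) = 721 / (2 × 1.52) = 237 nm.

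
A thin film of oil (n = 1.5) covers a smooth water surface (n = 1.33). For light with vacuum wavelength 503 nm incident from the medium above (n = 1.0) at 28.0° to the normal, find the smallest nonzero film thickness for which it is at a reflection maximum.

At the upper boundary (n = 1.0 to n = 1.5) the reflected ray undergoes a half-wave phase shift.
Bottom surface (1.5 → 1.33): reflection off a lower-index medium gives no phase shift.
Exactly one π shift → a net half-wave offset.
So the condition for constructive reflection is 2 n t cos θ_r = (m + ½) λ.
Snell's law: 1.0 sin 28.0° = 1.5 sin θ_r → sin θ_r = 0.313, cos θ_r = 0.950.
Minimum at m = 0: t = λ / (4 n cos θ_r) = 503 / (4 × 1.5 × 0.950) = 88.3 nm.

88.3 nm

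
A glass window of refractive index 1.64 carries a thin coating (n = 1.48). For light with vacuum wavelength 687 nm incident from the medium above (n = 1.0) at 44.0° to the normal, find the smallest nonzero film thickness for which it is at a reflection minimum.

131 nm

Top surface (1.0 → 1.48): reflection off a higher-index medium gives a half-wave phase shift.
At the lower boundary (n = 1.48 to n = 1.64) the reflected ray undergoes a half-wave phase shift.
Zero or two π shifts → no net half-wave offset.
With no net inversion, destructive interference in reflection requires 2 n t cos θ_r = (m + ½) λ.
Snell's law: 1.0 sin 44.0° = 1.48 sin θ_r → sin θ_r = 0.469, cos θ_r = 0.883.
Minimum at m = 0: t = λ / (4 n cos θ_r) = 687 / (4 × 1.48 × 0.883) = 131 nm.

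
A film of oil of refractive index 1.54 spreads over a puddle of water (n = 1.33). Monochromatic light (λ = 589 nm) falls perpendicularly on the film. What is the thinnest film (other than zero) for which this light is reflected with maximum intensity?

95.6 nm

Top surface (1.0 → 1.54): reflection off a higher-index medium gives a half-wave phase shift.
Ray reflecting at the bottom interface goes from n = 1.54 toward n = 1.33: no phase shift.
The two reflections differ by half a wavelength.
So the condition for constructive reflection is 2 n t = (m + ½) λ.
Minimum at m = 0: t = λ / (4 n) = 589 / (4 × 1.54) = 95.6 nm.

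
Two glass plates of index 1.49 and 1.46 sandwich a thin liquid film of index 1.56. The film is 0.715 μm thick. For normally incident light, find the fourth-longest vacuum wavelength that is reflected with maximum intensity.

At the upper boundary (n = 1.49 to n = 1.56) the reflected ray undergoes a half-wave phase shift.
At the lower boundary (n = 1.56 to n = 1.46) the reflected ray undergoes no phase shift.
Net: one phase inversion between the two reflected rays.
With one net inversion, constructive interference in reflection requires 2 n t = (m + ½) λ.
λ = 2 n t / (m + ½). The fourth-longest wavelength is m = 3: λ = 2 × 1.56 × 715 / 3.50 = 637 nm.

637 nm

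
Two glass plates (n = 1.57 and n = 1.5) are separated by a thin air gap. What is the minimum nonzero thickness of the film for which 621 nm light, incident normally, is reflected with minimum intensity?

Ray reflecting at the top interface goes from n = 1.57 toward n = 1.0: no phase shift.
Bottom surface (1.0 → 1.5): reflection off a higher-index medium gives a half-wave phase shift.
Net: one phase inversion between the two reflected rays.
With one net inversion, destructive interference in reflection requires 2 n t = m λ.
Minimum nonzero at m = 1: t = λ / (2 n) = 621 / (2 × 1.0) = 311 nm.

311 nm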